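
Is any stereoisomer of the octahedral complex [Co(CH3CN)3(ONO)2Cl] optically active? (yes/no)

no

An octahedron has six vertices in three trans pairs; every non-trans pair is cis.
There are 3 geometric isomers: CH3CN mer, ONO trans; CH3CN mer, ONO cis; CH3CN fac, ONO cis.
Each arrangement has an internal mirror plane or centre of symmetry, so none is chiral.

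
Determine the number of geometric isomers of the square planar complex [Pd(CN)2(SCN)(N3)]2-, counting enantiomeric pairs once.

2

There are 2 geometric isomers: CN cis; CN trans.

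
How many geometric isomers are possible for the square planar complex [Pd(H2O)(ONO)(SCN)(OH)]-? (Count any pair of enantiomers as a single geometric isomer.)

3

In a square planar complex each vertex has one trans partner and two cis neighbours.
There are 3 geometric isomers: (H2O/ONO trans, OH/SCN trans); (H2O/SCN trans, OH/ONO trans); (H2O/OH trans, ONO/SCN trans).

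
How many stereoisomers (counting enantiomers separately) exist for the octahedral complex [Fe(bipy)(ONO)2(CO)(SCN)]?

6

In an octahedral complex each vertex has one trans partner and four cis neighbours.
Each bipy is bidentate and must span two cis positions.
Systematic placement gives 4 geometric isomers: ONO cis (3 arrangements, 2 chiral); ONO trans.
Of these, 2 lack any improper symmetry element and so occur as enantiomeric pairs, giving 4 + 2 = 6 stereoisomers in total.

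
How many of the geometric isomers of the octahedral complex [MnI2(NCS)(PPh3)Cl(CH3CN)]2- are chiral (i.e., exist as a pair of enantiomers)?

6

The six octahedral sites form three mutually perpendicular trans pairs.
Systematic enumeration (placing each ligand type in turn and discarding arrangements equivalent by rotation or reflection) gives 9 geometric isomers.
Of these, 6 lack any improper symmetry element and so occur as enantiomeric pairs, giving 9 + 6 = 15 stereoisomers in total.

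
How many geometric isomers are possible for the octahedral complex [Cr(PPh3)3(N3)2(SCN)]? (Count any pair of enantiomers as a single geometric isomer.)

An octahedron has six vertices in three trans pairs; every non-trans pair is cis.
Working through the distinct placements yields 3 geometric isomers: PPh3 mer, N3 trans; PPh3 fac, N3 cis; PPh3 mer, N3 cis.

3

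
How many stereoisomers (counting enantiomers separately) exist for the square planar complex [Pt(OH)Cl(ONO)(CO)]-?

Working through the distinct placements yields 3 geometric isomers: (CO/OH trans, Cl/ONO trans); (CO/ONO trans, Cl/OH trans); (CO/Cl trans, OH/ONO trans).
Each arrangement has an internal mirror plane or centre of symmetry, so none is chiral.

3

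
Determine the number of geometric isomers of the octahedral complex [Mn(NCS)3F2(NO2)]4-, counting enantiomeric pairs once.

In an octahedral complex each vertex has one trans partner and four cis neighbours.
Systematic placement gives 3 geometric isomers: NCS mer, F trans; NCS fac, F cis; NCS mer, F cis.

3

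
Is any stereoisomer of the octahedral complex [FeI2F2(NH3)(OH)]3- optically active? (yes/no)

The distinct arrangements are (6 in all): I trans, F trans; I cis, F trans; I cis, F cis (3 arrangements, 2 chiral); I trans, F cis.
Of these, 2 lack any improper symmetry element and so occur as enantiomeric pairs, giving 6 + 2 = 8 stereoisomers in total.

yes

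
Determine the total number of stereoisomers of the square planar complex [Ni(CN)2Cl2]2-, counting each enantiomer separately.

2

A square has two trans pairs of vertices; adjacent vertices are cis.
Working through the distinct placements yields 2 geometric isomers: CN cis; CN trans.
Each arrangement has an internal mirror plane or centre of symmetry, so none is chiral.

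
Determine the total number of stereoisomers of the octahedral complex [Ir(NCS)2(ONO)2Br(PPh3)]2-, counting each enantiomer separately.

8

The six octahedral sites form three mutually perpendicular trans pairs.
Systematic placement gives 6 geometric isomers: NCS cis, ONO cis (3 arrangements, 2 chiral); NCS cis, ONO trans; NCS trans, ONO cis; NCS trans, ONO trans.
Of these, 2 lack any improper symmetry element and so occur as enantiomeric pairs, giving 6 + 2 = 8 stereoisomers in total.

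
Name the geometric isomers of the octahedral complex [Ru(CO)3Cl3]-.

fac and mer

In an octahedral complex each vertex has one trans partner and four cis neighbours.
Working through the distinct placements yields 2 geometric isomers: CO mer; CO fac.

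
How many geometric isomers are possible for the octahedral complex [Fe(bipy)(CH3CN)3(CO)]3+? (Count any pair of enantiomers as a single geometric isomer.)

2

Each bipy is bidentate and must span two cis positions.
Systematic placement gives 2 geometric isomers: CH3CN mer; CH3CN fac.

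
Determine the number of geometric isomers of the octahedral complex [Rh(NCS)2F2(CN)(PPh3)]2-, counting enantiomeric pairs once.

In an octahedral complex each vertex has one trans partner and four cis neighbours.
Systematic placement gives 6 geometric isomers: NCS cis, F cis (3 arrangements, 2 chiral); NCS trans, F cis; NCS cis, F trans; NCS trans, F trans.

6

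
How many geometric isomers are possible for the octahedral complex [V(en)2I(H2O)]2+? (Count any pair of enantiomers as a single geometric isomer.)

2

An octahedron has six vertices in three trans pairs; every non-trans pair is cis.
Each en is bidentate and must span two cis positions.
There are 2 geometric isomers: I and H2O mutually trans; I and H2O mutually cis (chiral).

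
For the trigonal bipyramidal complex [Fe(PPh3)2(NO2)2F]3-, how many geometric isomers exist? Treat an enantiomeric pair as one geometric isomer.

A trigonal bipyramid has two axial and three equatorial sites, which are chemically inequivalent.
Exhaustive case analysis gives 5 geometric isomers.

5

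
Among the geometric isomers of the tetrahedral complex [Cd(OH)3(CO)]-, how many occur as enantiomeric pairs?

Only one geometric arrangement is possible.

0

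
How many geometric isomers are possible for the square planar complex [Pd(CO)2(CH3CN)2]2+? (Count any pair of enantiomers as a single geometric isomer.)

2

A square has two trans pairs of vertices; adjacent vertices are cis.
Systematic placement gives 2 geometric isomers: CO cis; CO trans.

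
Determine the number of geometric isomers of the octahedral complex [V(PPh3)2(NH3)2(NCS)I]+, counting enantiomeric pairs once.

Working through the distinct placements yields 6 geometric isomers: PPh3 trans, NH3 trans; PPh3 cis, NH3 cis (3 arrangements, 2 chiral); PPh3 trans, NH3 cis; PPh3 cis, NH3 trans.

6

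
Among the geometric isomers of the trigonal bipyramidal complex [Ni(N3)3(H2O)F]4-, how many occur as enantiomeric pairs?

0

In a trigonal bipyramid the two axial positions differ from the three equatorial ones.
Systematic placement gives 4 geometric isomers: H2O axial, F axial; H2O equatorial, F axial; H2O axial, F equatorial; H2O equatorial, F equatorial.
Each arrangement has an internal mirror plane or centre of symmetry, so none is chiral.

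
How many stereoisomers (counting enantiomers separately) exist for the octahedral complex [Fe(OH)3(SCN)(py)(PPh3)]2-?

In an octahedral complex each vertex has one trans partner and four cis neighbours.
The distinct arrangements are (4 in all): OH mer (3 arrangements); OH fac (chiral).
One of these lacks any improper symmetry element and so occurs as an enantiomeric pair, giving 4 + 1 = 5 stereoisomers in total.

5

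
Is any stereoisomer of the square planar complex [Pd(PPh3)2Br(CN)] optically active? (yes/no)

no

In a square planar complex each vertex has one trans partner and two cis neighbours.
Systematic placement gives 2 geometric isomers: PPh3 cis; PPh3 trans.
Each arrangement has an internal mirror plane or centre of symmetry, so none is chiral.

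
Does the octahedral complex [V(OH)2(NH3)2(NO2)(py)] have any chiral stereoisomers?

yes

Working through the distinct placements yields 6 geometric isomers: OH cis, NH3 trans; OH trans, NH3 trans; OH cis, NH3 cis (3 arrangements, 2 chiral); OH trans, NH3 cis.
Of these, 2 lack any improper symmetry element and so occur as enantiomeric pairs, giving 6 + 2 = 8 stereoisomers in total.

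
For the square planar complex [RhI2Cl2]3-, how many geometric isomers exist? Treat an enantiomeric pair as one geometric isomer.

In a square planar complex each vertex has one trans partner and two cis neighbours.
Working through the distinct placements yields 2 geometric isomers: I cis; I trans.

2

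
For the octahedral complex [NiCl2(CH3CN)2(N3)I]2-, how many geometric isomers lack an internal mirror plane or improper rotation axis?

The six octahedral sites form three mutually perpendicular trans pairs.
There are 6 geometric isomers: Cl trans, CH3CN trans; Cl cis, CH3CN trans; Cl cis, CH3CN cis (3 arrangements, 2 chiral); Cl trans, CH3CN cis.
Of these, 2 lack any improper symmetry element and so occur as enantiomeric pairs, giving 6 + 2 = 8 stereoisomers in total.

2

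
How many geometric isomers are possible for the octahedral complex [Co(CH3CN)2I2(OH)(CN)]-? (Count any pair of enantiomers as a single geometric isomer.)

An octahedron has six vertices in three trans pairs; every non-trans pair is cis.
There are 6 geometric isomers: CH3CN trans, I cis; CH3CN trans, I trans; CH3CN cis, I cis (3 arrangements, 2 chiral); CH3CN cis, I trans.

6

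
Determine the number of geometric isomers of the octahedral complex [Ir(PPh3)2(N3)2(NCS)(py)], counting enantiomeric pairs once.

The six octahedral sites form three mutually perpendicular trans pairs.
The distinct arrangements are (6 in all): PPh3 cis, N3 trans; PPh3 trans, N3 trans; PPh3 cis, N3 cis (3 arrangements, 2 chiral); PPh3 trans, N3 cis.

6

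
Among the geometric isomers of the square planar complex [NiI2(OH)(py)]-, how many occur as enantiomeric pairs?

0

In a square planar complex each vertex has one trans partner and two cis neighbours.
The distinct arrangements are (2 in all): I cis; I trans.
Each arrangement has an internal mirror plane or centre of symmetry, so none is chiral.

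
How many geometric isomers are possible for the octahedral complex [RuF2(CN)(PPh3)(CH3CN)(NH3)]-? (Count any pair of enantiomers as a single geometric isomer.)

9

In an octahedral complex each vertex has one trans partner and four cis neighbours.
Systematic enumeration (placing each ligand type in turn and discarding arrangements equivalent by rotation or reflection) gives 9 geometric isomers.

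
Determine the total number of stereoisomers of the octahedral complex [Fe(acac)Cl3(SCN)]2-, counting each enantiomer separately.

2

An octahedron has six vertices in three trans pairs; every non-trans pair is cis.
Each acac is bidentate and must span two cis positions.
The distinct arrangements are (2 in all): Cl mer; Cl fac.
Each arrangement has an internal mirror plane or centre of symmetry, so none is chiral.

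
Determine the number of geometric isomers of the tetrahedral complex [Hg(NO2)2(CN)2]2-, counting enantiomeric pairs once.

Only one geometric arrangement is possible.

1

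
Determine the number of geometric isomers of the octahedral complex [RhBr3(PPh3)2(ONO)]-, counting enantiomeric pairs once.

In an octahedral complex each vertex has one trans partner and four cis neighbours.
Systematic placement gives 3 geometric isomers: Br mer, PPh3 trans; Br mer, PPh3 cis; Br fac, PPh3 cis.

3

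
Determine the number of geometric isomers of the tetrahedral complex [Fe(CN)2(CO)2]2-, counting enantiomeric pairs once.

All four vertices of a tetrahedron are equivalent and mutually adjacent, so cis/trans isomerism cannot arise.
Only one geometric arrangement is possible.

1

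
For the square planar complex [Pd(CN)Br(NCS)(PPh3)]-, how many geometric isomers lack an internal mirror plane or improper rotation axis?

0

In a square planar complex each vertex has one trans partner and two cis neighbours.
Systematic placement gives 3 geometric isomers: (Br/NCS trans, CN/PPh3 trans); (Br/PPh3 trans, CN/NCS trans); (Br/CN trans, NCS/PPh3 trans).
Each arrangement has an internal mirror plane or centre of symmetry, so none is chiral.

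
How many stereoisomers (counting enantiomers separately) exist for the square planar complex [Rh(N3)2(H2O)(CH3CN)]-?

A square has two trans pairs of vertices; adjacent vertices are cis.
Systematic placement gives 2 geometric isomers: N3 cis; N3 trans.
Each arrangement has an internal mirror plane or centre of symmetry, so none is chiral.

2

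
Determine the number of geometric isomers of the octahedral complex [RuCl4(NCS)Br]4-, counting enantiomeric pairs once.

2

The six octahedral sites form three mutually perpendicular trans pairs.
There are 2 geometric isomers: NCS and Br mutually cis; NCS and Br mutually trans.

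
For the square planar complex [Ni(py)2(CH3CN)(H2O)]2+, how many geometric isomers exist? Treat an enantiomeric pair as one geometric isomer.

2

A square has two trans pairs of vertices; adjacent vertices are cis.
The distinct arrangements are (2 in all): py cis; py trans.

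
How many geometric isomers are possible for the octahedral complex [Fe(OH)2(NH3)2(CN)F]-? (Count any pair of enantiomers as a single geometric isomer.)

6

In an octahedral complex each vertex has one trans partner and four cis neighbours.
Working through the distinct placements yields 6 geometric isomers: OH trans, NH3 trans; OH cis, NH3 cis (3 arrangements, 2 chiral); OH trans, NH3 cis; OH cis, NH3 trans.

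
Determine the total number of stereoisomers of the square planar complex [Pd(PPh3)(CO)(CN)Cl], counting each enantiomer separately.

3

In a square planar complex each vertex has one trans partner and two cis neighbours.
There are 3 geometric isomers: (CN/Cl trans, CO/PPh3 trans); (CN/PPh3 trans, CO/Cl trans); (CN/CO trans, Cl/PPh3 trans).
Each arrangement has an internal mirror plane or centre of symmetry, so none is chiral.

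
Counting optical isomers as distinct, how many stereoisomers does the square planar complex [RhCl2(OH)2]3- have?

A square has two trans pairs of vertices; adjacent vertices are cis.
Systematic placement gives 2 geometric isomers: Cl cis; Cl trans.
Each arrangement has an internal mirror plane or centre of symmetry, so none is chiral.

2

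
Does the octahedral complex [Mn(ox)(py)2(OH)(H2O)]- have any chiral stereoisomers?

The six octahedral sites form three mutually perpendicular trans pairs.
Each ox is bidentate and must span two cis positions.
There are 4 geometric isomers: py cis (3 arrangements, 2 chiral); py trans.
Of these, 2 lack any improper symmetry element and so occur as enantiomeric pairs, giving 4 + 2 = 6 stereoisomers in total.

yes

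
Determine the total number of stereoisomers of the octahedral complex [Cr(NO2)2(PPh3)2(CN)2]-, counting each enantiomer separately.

6

The six octahedral sites form three mutually perpendicular trans pairs.
Systematic placement gives 5 geometric isomers: NO2 trans, PPh3 trans, CN trans; NO2 cis, PPh3 cis, CN trans; NO2 cis, PPh3 trans, CN cis; NO2 cis, PPh3 cis, CN cis (chiral); NO2 trans, PPh3 cis, CN cis.
One of these lacks any improper symmetry element and so occurs as an enantiomeric pair, giving 5 + 1 = 6 stereoisomers in total.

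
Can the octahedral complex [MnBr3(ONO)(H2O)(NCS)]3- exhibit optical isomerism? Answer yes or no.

yes

An octahedron has six vertices in three trans pairs; every non-trans pair is cis.
The distinct arrangements are (4 in all): Br mer (3 arrangements); Br fac (chiral).
One of these lacks any improper symmetry element and so occurs as an enantiomeric pair, giving 4 + 1 = 5 stereoisomers in total.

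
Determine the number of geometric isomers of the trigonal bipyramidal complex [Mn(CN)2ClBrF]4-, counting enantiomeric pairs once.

7

Exhaustive case analysis gives 7 geometric isomers.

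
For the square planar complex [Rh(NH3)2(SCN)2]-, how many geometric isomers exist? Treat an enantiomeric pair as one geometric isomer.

2

A square has two trans pairs of vertices; adjacent vertices are cis.
There are 2 geometric isomers: NH3 cis; NH3 trans.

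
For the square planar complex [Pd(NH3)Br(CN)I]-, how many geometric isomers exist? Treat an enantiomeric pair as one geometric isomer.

3

In a square planar complex each vertex has one trans partner and two cis neighbours.
There are 3 geometric isomers: (Br/I trans, CN/NH3 trans); (Br/NH3 trans, CN/I trans); (Br/CN trans, I/NH3 trans).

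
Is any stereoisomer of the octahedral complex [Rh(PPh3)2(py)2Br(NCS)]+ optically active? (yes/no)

yes

There are 6 geometric isomers: PPh3 trans, py trans; PPh3 cis, py cis (3 arrangements, 2 chiral); PPh3 cis, py trans; PPh3 trans, py cis.
Of these, 2 lack any improper symmetry element and so occur as enantiomeric pairs, giving 6 + 2 = 8 stereoisomers in total.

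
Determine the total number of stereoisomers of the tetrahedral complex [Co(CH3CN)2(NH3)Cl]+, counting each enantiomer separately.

Only one geometric arrangement is possible.

1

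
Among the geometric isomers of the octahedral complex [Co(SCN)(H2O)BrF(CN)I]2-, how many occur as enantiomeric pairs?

An octahedron has six vertices in three trans pairs; every non-trans pair is cis.
Placing the ligands in turn and identifying arrangements related by rotation or reflection leaves 15 distinct geometric isomers.
Of these, 15 lack any improper symmetry element and so occur as enantiomeric pairs, giving 15 + 15 = 30 stereoisomers in total.

15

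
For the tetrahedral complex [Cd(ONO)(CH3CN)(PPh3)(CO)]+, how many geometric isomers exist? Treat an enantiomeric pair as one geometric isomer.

1

Only one geometric arrangement is possible; it has no improper symmetry element, so it exists as a pair of enantiomers (2 stereoisomers).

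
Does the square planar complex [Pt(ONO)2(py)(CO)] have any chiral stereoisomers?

no

In a square planar complex each vertex has one trans partner and two cis neighbours.
There are 2 geometric isomers: ONO cis; ONO trans.
Each arrangement has an internal mirror plane or centre of symmetry, so none is chiral.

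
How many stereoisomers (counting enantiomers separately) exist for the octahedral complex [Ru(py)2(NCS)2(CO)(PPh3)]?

In an octahedral complex each vertex has one trans partner and four cis neighbours.
There are 6 geometric isomers: py trans, NCS cis; py cis, NCS cis (3 arrangements, 2 chiral); py trans, NCS trans; py cis, NCS trans.
Of these, 2 lack any improper symmetry element and so occur as enantiomeric pairs, giving 6 + 2 = 8 stereoisomers in total.

8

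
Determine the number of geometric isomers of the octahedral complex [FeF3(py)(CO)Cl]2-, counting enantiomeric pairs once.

4

In an octahedral complex each vertex has one trans partner and four cis neighbours.
There are 4 geometric isomers: F mer (3 arrangements); F fac (chiral).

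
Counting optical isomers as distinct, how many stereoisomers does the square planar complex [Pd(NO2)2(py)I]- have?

2

In a square planar complex each vertex has one trans partner and two cis neighbours.
Systematic placement gives 2 geometric isomers: NO2 cis; NO2 trans.
Each arrangement has an internal mirror plane or centre of symmetry, so none is chiral.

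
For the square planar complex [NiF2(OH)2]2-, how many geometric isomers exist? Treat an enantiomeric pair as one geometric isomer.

2

In a square planar complex each vertex has one trans partner and two cis neighbours.
Working through the distinct placements yields 2 geometric isomers: F cis; F trans.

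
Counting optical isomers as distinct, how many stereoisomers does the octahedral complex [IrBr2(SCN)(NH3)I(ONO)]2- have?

15

The six octahedral sites form three mutually perpendicular trans pairs.
Systematic enumeration (placing each ligand type in turn and discarding arrangements equivalent by rotation or reflection) gives 9 geometric isomers.
Of these, 6 lack any improper symmetry element and so occur as enantiomeric pairs, giving 9 + 6 = 15 stereoisomers in total.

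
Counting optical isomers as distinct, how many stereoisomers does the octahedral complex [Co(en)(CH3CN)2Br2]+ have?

The six octahedral sites form three mutually perpendicular trans pairs.
Each en is bidentate and must span two cis positions.
The distinct arrangements are (3 in all): CH3CN cis, Br trans; CH3CN cis, Br cis (chiral); CH3CN trans, Br cis.
One of these lacks any improper symmetry element and so occurs as an enantiomeric pair, giving 3 + 1 = 4 stereoisomers in total.

4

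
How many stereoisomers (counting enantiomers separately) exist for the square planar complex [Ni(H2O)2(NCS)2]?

A square has two trans pairs of vertices; adjacent vertices are cis.
The distinct arrangements are (2 in all): H2O cis; H2O trans.
Each arrangement has an internal mirror plane or centre of symmetry, so none is chiral.

2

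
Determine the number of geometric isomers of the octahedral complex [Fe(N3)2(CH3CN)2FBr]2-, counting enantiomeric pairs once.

An octahedron has six vertices in three trans pairs; every non-trans pair is cis.
Systematic placement gives 6 geometric isomers: N3 trans, CH3CN cis; N3 cis, CH3CN cis (3 arrangements, 2 chiral); N3 trans, CH3CN trans; N3 cis, CH3CN trans.

6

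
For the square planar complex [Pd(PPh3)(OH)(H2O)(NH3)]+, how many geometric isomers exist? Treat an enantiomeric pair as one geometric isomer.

3

In a square planar complex each vertex has one trans partner and two cis neighbours.
The distinct arrangements are (3 in all): (H2O/OH trans, NH3/PPh3 trans); (H2O/PPh3 trans, NH3/OH trans); (H2O/NH3 trans, OH/PPh3 trans).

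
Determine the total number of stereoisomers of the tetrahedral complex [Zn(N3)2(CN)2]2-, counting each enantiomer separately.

1

Only one geometric arrangement is possible.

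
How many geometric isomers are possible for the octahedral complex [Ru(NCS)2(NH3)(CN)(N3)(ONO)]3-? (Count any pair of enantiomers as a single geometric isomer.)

In an octahedral complex each vertex has one trans partner and four cis neighbours.
Exhaustive case analysis gives 9 geometric isomers.

9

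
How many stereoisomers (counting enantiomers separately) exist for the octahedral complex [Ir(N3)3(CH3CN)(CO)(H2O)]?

5

In an octahedral complex each vertex has one trans partner and four cis neighbours.
There are 4 geometric isomers: N3 mer (3 arrangements); N3 fac (chiral).
One of these lacks any improper symmetry element and so occurs as an enantiomeric pair, giving 4 + 1 = 5 stereoisomers in total.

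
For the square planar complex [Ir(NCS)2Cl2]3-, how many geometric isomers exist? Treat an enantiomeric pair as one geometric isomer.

2

In a square planar complex each vertex has one trans partner and two cis neighbours.
Working through the distinct placements yields 2 geometric isomers: NCS cis; NCS trans.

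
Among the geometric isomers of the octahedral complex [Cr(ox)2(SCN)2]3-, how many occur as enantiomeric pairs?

An octahedron has six vertices in three trans pairs; every non-trans pair is cis.
Each ox is bidentate and must span two cis positions.
The distinct arrangements are (2 in all): SCN trans; SCN cis (chiral).
One of these lacks any improper symmetry element and so occurs as an enantiomeric pair, giving 2 + 1 = 3 stereoisomers in total.

1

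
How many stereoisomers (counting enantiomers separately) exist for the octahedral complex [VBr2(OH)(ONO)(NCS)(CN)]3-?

An octahedron has six vertices in three trans pairs; every non-trans pair is cis.
Exhaustive case analysis gives 9 geometric isomers.
Of these, 6 lack any improper symmetry element and so occur as enantiomeric pairs, giving 9 + 6 = 15 stereoisomers in total.

15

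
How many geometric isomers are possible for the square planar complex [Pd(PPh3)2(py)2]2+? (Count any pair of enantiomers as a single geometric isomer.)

2

A square has two trans pairs of vertices; adjacent vertices are cis.
Working through the distinct placements yields 2 geometric isomers: PPh3 cis; PPh3 trans.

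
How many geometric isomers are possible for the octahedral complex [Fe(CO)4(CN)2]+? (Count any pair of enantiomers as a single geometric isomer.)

Working through the distinct placements yields 2 geometric isomers: CN trans; CN cis.

2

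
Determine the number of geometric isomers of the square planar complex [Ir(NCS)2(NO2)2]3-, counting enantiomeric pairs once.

There are 2 geometric isomers: NCS cis; NCS trans.

2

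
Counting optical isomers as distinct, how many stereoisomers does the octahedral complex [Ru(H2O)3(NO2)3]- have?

An octahedron has six vertices in three trans pairs; every non-trans pair is cis.
Systematic placement gives 2 geometric isomers: H2O mer; H2O fac.
Each arrangement has an internal mirror plane or centre of symmetry, so none is chiral.

2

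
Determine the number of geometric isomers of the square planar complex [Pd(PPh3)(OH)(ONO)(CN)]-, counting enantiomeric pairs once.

A square has two trans pairs of vertices; adjacent vertices are cis.
Systematic placement gives 3 geometric isomers: (CN/ONO trans, OH/PPh3 trans); (CN/PPh3 trans, OH/ONO trans); (CN/OH trans, ONO/PPh3 trans).

3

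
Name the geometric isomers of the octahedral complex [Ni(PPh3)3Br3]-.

fac and mer

An octahedron has six vertices in three trans pairs; every non-trans pair is cis.
Systematic placement gives 2 geometric isomers: PPh3 mer; PPh3 fac.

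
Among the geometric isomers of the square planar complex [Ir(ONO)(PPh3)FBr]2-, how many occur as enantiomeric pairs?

There are 3 geometric isomers: (Br/ONO trans, F/PPh3 trans); (Br/PPh3 trans, F/ONO trans); (Br/F trans, ONO/PPh3 trans).
Each arrangement has an internal mirror plane or centre of symmetry, so none is chiral.

0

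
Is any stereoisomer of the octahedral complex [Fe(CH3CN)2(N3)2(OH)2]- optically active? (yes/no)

yes

The six octahedral sites form three mutually perpendicular trans pairs.
Systematic placement gives 5 geometric isomers: CH3CN trans, N3 trans, OH trans; CH3CN trans, N3 cis, OH cis; CH3CN cis, N3 cis, OH trans; CH3CN cis, N3 cis, OH cis (chiral); CH3CN cis, N3 trans, OH cis.
One of these lacks any improper symmetry element and so occurs as an enantiomeric pair, giving 5 + 1 = 6 stereoisomers in total.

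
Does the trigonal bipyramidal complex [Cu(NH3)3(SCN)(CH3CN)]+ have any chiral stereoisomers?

In a trigonal bipyramid the two axial positions differ from the three equatorial ones.
Systematic placement gives 4 geometric isomers: SCN equatorial, CH3CN axial; SCN axial, CH3CN axial; SCN equatorial, CH3CN equatorial; SCN axial, CH3CN equatorial.
Each arrangement has an internal mirror plane or centre of symmetry, so none is chiral.

no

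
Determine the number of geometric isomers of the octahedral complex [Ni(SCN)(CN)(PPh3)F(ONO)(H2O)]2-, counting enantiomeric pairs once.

15

The six octahedral sites form three mutually perpendicular trans pairs.
Exhaustive case analysis gives 15 geometric isomers.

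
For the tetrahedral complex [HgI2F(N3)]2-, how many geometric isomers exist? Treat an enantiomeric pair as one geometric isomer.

In a tetrahedral complex all four positions are equivalent and every pair of ligands is adjacent — there is no cis/trans distinction.
Only one geometric arrangement is possible.

1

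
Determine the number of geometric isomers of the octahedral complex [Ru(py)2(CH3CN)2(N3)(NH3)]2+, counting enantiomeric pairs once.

6

The six octahedral sites form three mutually perpendicular trans pairs.
Systematic placement gives 6 geometric isomers: py trans, CH3CN trans; py cis, CH3CN trans; py trans, CH3CN cis; py cis, CH3CN cis (3 arrangements, 2 chiral).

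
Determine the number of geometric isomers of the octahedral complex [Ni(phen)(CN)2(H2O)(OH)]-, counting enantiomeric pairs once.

4

An octahedron has six vertices in three trans pairs; every non-trans pair is cis.
Each phen is bidentate and must span two cis positions.
There are 4 geometric isomers: CN trans; CN cis (3 arrangements, 2 chiral).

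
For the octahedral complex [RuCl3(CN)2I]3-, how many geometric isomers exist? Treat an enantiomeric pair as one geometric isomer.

3

The distinct arrangements are (3 in all): Cl mer, CN trans; Cl fac, CN cis; Cl mer, CN cis.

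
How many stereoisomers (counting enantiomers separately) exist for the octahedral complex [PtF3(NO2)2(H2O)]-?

In an octahedral complex each vertex has one trans partner and four cis neighbours.
The distinct arrangements are (3 in all): F mer, NO2 trans; F mer, NO2 cis; F fac, NO2 cis.
Each arrangement has an internal mirror plane or centre of symmetry, so none is chiral.

3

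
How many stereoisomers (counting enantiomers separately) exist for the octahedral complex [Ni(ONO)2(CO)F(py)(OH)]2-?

The six octahedral sites form three mutually perpendicular trans pairs.
Exhaustive case analysis gives 9 geometric isomers.
Of these, 6 lack any improper symmetry element and so occur as enantiomeric pairs, giving 9 + 6 = 15 stereoisomers in total.

15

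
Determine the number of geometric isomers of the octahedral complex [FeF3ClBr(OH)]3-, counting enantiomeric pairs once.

Systematic placement gives 4 geometric isomers: F mer (3 arrangements); F fac (chiral).

4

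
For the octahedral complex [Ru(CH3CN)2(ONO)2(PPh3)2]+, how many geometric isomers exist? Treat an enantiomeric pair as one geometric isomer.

5

The six octahedral sites form three mutually perpendicular trans pairs.
There are 5 geometric isomers: CH3CN trans, ONO trans, PPh3 trans; CH3CN trans, ONO cis, PPh3 cis; CH3CN cis, ONO cis, PPh3 trans; CH3CN cis, ONO cis, PPh3 cis (chiral); CH3CN cis, ONO trans, PPh3 cis.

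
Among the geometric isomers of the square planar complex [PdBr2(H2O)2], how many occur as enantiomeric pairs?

0

In a square planar complex each vertex has one trans partner and two cis neighbours.
Systematic placement gives 2 geometric isomers: Br cis; Br trans.
Each arrangement has an internal mirror plane or centre of symmetry, so none is chiral.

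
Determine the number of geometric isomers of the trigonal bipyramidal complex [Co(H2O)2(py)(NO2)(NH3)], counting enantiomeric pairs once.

7

Systematic enumeration (placing each ligand type in turn and discarding arrangements equivalent by rotation or reflection) gives 7 geometric isomers.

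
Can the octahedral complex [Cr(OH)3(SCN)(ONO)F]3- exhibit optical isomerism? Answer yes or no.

yes

The six octahedral sites form three mutually perpendicular trans pairs.
Working through the distinct placements yields 4 geometric isomers: OH mer (3 arrangements); OH fac (chiral).
One of these lacks any improper symmetry element and so occurs as an enantiomeric pair, giving 4 + 1 = 5 stereoisomers in total.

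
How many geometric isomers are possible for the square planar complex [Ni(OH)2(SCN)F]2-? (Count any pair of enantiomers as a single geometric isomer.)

2

In a square planar complex each vertex has one trans partner and two cis neighbours.
Working through the distinct placements yields 2 geometric isomers: OH cis; OH trans.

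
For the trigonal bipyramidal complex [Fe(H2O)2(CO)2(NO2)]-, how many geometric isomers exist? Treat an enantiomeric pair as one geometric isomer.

Systematic enumeration (placing each ligand type in turn and discarding arrangements equivalent by rotation or reflection) gives 5 geometric isomers.

5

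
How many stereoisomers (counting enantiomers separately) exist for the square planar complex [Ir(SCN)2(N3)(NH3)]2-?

Working through the distinct placements yields 2 geometric isomers: SCN cis; SCN trans.
Each arrangement has an internal mirror plane or centre of symmetry, so none is chiral.

2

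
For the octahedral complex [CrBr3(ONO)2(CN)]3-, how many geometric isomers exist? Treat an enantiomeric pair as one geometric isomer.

The six octahedral sites form three mutually perpendicular trans pairs.
There are 3 geometric isomers: Br mer, ONO trans; Br mer, ONO cis; Br fac, ONO cis.

3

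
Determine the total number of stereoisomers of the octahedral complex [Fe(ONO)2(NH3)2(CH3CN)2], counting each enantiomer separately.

6

An octahedron has six vertices in three trans pairs; every non-trans pair is cis.
Systematic placement gives 5 geometric isomers: ONO trans, NH3 trans, CH3CN trans; ONO cis, NH3 cis, CH3CN trans; ONO trans, NH3 cis, CH3CN cis; ONO cis, NH3 cis, CH3CN cis (chiral); ONO cis, NH3 trans, CH3CN cis.
One of these lacks any improper symmetry element and so occurs as an enantiomeric pair, giving 5 + 1 = 6 stereoisomers in total.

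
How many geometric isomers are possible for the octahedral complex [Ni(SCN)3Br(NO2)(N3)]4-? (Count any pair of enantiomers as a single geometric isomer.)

The six octahedral sites form three mutually perpendicular trans pairs.
There are 4 geometric isomers: SCN mer (3 arrangements); SCN fac (chiral).

4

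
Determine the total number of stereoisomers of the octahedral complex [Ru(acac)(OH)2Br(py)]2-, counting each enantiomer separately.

An octahedron has six vertices in three trans pairs; every non-trans pair is cis.
Each acac is bidentate and must span two cis positions.
Working through the distinct placements yields 4 geometric isomers: OH cis (3 arrangements, 2 chiral); OH trans.
Of these, 2 lack any improper symmetry element and so occur as enantiomeric pairs, giving 4 + 2 = 6 stereoisomers in total.

6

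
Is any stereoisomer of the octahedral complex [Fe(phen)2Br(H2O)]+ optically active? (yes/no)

An octahedron has six vertices in three trans pairs; every non-trans pair is cis.
Each phen is bidentate and must span two cis positions.
The distinct arrangements are (2 in all): Br and H2O mutually trans; Br and H2O mutually cis (chiral).
One of these lacks any improper symmetry element and so occurs as an enantiomeric pair, giving 2 + 1 = 3 stereoisomers in total.

yes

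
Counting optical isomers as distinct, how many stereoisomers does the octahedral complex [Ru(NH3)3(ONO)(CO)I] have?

5

In an octahedral complex each vertex has one trans partner and four cis neighbours.
Systematic placement gives 4 geometric isomers: NH3 mer (3 arrangements); NH3 fac (chiral).
One of these lacks any improper symmetry element and so occurs as an enantiomeric pair, giving 4 + 1 = 5 stereoisomers in total.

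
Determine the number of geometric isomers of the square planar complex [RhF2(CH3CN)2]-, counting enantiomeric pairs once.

2

Working through the distinct placements yields 2 geometric isomers: F cis; F trans.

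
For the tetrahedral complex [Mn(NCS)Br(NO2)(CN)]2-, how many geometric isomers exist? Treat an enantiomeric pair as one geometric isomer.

In a tetrahedral complex all four positions are equivalent and every pair of ligands is adjacent — there is no cis/trans distinction.
Only one geometric arrangement is possible; it has no improper symmetry element, so it exists as a pair of enantiomers (2 stereoisomers).

1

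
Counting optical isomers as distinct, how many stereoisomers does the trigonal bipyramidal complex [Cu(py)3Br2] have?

In a trigonal bipyramid the two axial positions differ from the three equatorial ones.
Systematic placement gives 3 geometric isomers: Br both axial; Br one axial, one equatorial; Br both equatorial.
Each arrangement has an internal mirror plane or centre of symmetry, so none is chiral.

3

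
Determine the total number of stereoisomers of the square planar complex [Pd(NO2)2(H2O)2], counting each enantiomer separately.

A square has two trans pairs of vertices; adjacent vertices are cis.
Working through the distinct placements yields 2 geometric isomers: NO2 cis; NO2 trans.
Each arrangement has an internal mirror plane or centre of symmetry, so none is chiral.

2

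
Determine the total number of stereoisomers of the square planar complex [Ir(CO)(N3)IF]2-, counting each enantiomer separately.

In a square planar complex each vertex has one trans partner and two cis neighbours.
Working through the distinct placements yields 3 geometric isomers: (CO/I trans, F/N3 trans); (CO/N3 trans, F/I trans); (CO/F trans, I/N3 trans).
Each arrangement has an internal mirror plane or centre of symmetry, so none is chiral.

3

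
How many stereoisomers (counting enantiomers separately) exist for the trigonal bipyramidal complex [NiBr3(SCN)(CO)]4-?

4

The distinct arrangements are (4 in all): SCN equatorial, CO equatorial; SCN equatorial, CO axial; SCN axial, CO equatorial; SCN axial, CO axial.
Each arrangement has an internal mirror plane or centre of symmetry, so none is chiral.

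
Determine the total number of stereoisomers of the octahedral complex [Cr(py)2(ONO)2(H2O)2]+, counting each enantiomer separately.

6

The six octahedral sites form three mutually perpendicular trans pairs.
Working through the distinct placements yields 5 geometric isomers: py trans, ONO trans, H2O trans; py cis, ONO cis, H2O trans; py trans, ONO cis, H2O cis; py cis, ONO cis, H2O cis (chiral); py cis, ONO trans, H2O cis.
One of these lacks any improper symmetry element and so occurs as an enantiomeric pair, giving 5 + 1 = 6 stereoisomers in total.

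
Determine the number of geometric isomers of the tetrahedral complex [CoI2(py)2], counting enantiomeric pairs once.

Only one geometric arrangement is possible.

1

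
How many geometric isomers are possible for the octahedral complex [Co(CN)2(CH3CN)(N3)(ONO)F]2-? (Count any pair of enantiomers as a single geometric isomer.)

9

An octahedron has six vertices in three trans pairs; every non-trans pair is cis.
Placing the ligands in turn and identifying arrangements related by rotation or reflection leaves 9 distinct geometric isomers.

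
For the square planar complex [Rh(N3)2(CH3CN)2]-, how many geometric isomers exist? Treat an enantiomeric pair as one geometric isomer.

A square has two trans pairs of vertices; adjacent vertices are cis.
Systematic placement gives 2 geometric isomers: N3 cis; N3 trans.

2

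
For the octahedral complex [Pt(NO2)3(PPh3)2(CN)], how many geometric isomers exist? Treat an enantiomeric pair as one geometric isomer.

3

An octahedron has six vertices in three trans pairs; every non-trans pair is cis.
Working through the distinct placements yields 3 geometric isomers: NO2 mer, PPh3 trans; NO2 fac, PPh3 cis; NO2 mer, PPh3 cis.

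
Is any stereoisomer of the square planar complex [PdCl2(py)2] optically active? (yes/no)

no

There are 2 geometric isomers: Cl cis; Cl trans.
Each arrangement has an internal mirror plane or centre of symmetry, so none is chiral.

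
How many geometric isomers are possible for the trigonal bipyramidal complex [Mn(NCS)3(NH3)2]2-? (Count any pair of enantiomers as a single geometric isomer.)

3

A trigonal bipyramid has two axial and three equatorial sites, which are chemically inequivalent.
There are 3 geometric isomers: NH3 both equatorial; NH3 one axial, one equatorial; NH3 both axial.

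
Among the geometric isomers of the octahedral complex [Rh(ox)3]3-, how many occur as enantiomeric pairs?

An octahedron has six vertices in three trans pairs; every non-trans pair is cis.
Each ox is bidentate and must span two cis positions.
Only one geometric arrangement is possible; it has no improper symmetry element, so it exists as a pair of enantiomers (2 stereoisomers).

1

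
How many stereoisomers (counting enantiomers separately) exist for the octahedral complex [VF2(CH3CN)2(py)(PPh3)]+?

The six octahedral sites form three mutually perpendicular trans pairs.
Systematic placement gives 6 geometric isomers: F trans, CH3CN trans; F cis, CH3CN trans; F cis, CH3CN cis (3 arrangements, 2 chiral); F trans, CH3CN cis.
Of these, 2 lack any improper symmetry element and so occur as enantiomeric pairs, giving 6 + 2 = 8 stereoisomers in total.

8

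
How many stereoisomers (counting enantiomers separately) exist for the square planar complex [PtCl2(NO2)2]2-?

2

In a square planar complex each vertex has one trans partner and two cis neighbours.
Systematic placement gives 2 geometric isomers: Cl cis; Cl trans.
Each arrangement has an internal mirror plane or centre of symmetry, so none is chiral.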